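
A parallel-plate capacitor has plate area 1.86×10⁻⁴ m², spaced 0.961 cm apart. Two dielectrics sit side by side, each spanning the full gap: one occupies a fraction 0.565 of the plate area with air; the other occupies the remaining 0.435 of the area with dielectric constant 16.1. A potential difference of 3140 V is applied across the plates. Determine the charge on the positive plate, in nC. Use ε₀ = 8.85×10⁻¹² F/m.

Side-by-side slabs ⇒ two capacitors in parallel, each spanning the full gap.
C₁ = κ₁ε₀A₁/d = 1.00 × 8.85×10⁻¹² × 1.05×10⁻⁴ / 9.61×10⁻³ = 9.68×10⁻¹⁴ F.
C₂ = κ₂ε₀A₂/d = 16.1 × 8.85×10⁻¹² × 8.09×10⁻⁵ / 9.61×10⁻³ = 1.20×10⁻¹² F.
C = C₁ + C₂ = 1.30×10⁻¹² F.
Q = CV = 1.30×10⁻¹² × 3140 = 4.07×10⁻⁹ C.

Q ≈ 4.07 nC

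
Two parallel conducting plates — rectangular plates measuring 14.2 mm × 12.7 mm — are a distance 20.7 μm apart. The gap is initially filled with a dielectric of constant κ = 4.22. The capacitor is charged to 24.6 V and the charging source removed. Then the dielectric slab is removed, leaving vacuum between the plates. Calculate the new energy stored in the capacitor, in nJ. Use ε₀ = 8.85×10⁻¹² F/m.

U ≈ 415 nJ

A = 14.2 × 12.7 mm² = 1.80×10⁻⁴ m².
Initially C₁ = κε₀A/d = 4.22 × 8.85×10⁻¹² × 1.80×10⁻⁴ / 2.07×10⁻⁵ = 3.25×10⁻¹⁰ F.
U₁ = 9.85×10⁻⁸ J.
Isolated ⇒ Q is held fixed. C₂ = 0.237 C₁ and U = Q²/(2C), so U₂/U₁ = C₁/C₂ = 4.22.
U₂ = 4.22 × 9.85×10⁻⁸ = 4.15×10⁻⁷ J.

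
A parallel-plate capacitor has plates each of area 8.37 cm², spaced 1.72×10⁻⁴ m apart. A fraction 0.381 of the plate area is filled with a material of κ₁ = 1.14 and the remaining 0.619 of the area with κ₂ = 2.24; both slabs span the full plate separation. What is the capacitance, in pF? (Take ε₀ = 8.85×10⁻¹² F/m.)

C ≈ 78.4 pF

A = 8.37 cm² = 8.37×10⁻⁴ m².
Side-by-side slabs ⇒ two capacitors in parallel, each spanning the full gap.
C₁ = κ₁ε₀A₁/d = 1.14 × 8.85×10⁻¹² × 3.19×10⁻⁴ / 1.72×10⁻⁴ = 1.87×10⁻¹¹ F.
C₂ = κ₂ε₀A₂/d = 2.24 × 8.85×10⁻¹² × 5.18×10⁻⁴ / 1.72×10⁻⁴ = 5.97×10⁻¹¹ F.
C = C₁ + C₂ = 7.84×10⁻¹¹ F.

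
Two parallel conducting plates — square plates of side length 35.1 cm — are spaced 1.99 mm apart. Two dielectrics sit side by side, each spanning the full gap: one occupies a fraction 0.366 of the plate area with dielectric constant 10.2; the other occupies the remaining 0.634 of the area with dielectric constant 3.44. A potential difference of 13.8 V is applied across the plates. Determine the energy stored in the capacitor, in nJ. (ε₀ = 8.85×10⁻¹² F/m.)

U ≈ 309 nJ

A = (35.1 cm)² = 0.123 m².
Side-by-side slabs ⇒ two capacitors in parallel, each spanning the full gap.
C₁ = κ₁ε₀A₁/d = 10.2 × 8.85×10⁻¹² × 4.51×10⁻² / 1.99×10⁻³ = 2.05×10⁻⁹ F.
C₂ = κ₂ε₀A₂/d = 3.44 × 8.85×10⁻¹² × 7.81×10⁻² / 1.99×10⁻³ = 1.19×10⁻⁹ F.
C = C₁ + C₂ = 3.24×10⁻⁹ F.
U = ½CV² = ½ × 3.24×10⁻⁹ × (13.8)² = 3.09×10⁻⁷ J.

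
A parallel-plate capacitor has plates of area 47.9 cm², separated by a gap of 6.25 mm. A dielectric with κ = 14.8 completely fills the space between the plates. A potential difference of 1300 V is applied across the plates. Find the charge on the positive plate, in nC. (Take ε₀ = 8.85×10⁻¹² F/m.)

A = 47.9 cm² = 4.79×10⁻³ m².
C = κε₀A/d = 14.8 × 8.85×10⁻¹² × 4.79×10⁻³ / 6.25×10⁻³ = 1.00×10⁻¹⁰ F.
Q = CV = 1.00×10⁻¹⁰ × 1300 = 1.30×10⁻⁷ C.

Q ≈ 130 nC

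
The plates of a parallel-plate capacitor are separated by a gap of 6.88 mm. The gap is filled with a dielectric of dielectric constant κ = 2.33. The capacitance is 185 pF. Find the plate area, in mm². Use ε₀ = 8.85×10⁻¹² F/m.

A = Cd/(κε₀) = 1.85×10⁻¹⁰ × 6.88×10⁻³ / (2.33 × 8.85×10⁻¹²) = 6.17×10⁻² m².

6.17×10⁴ mm²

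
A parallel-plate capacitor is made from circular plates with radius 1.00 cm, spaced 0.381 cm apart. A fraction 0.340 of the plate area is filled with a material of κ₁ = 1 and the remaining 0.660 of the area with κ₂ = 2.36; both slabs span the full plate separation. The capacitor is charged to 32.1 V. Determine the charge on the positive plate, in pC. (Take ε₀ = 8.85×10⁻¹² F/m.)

44.5 pC

A = π(1.00 cm)² = 3.14×10⁻⁴ m².
Side-by-side slabs ⇒ two capacitors in parallel, each spanning the full gap.
C₁ = κ₁ε₀A₁/d = 1.00 × 8.85×10⁻¹² × 1.07×10⁻⁴ / 3.81×10⁻³ = 2.48×10⁻¹³ F.
C₂ = κ₂ε₀A₂/d = 2.36 × 8.85×10⁻¹² × 2.07×10⁻⁴ / 3.81×10⁻³ = 1.14×10⁻¹² F.
C = C₁ + C₂ = 1.38×10⁻¹² F.
Q = CV = 1.38×10⁻¹² × 32.1 = 4.45×10⁻¹¹ C.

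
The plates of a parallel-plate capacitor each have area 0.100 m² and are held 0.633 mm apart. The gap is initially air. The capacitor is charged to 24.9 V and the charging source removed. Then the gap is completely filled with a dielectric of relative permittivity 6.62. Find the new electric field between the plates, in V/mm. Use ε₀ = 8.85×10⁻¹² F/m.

5.94 V/mm

Initially C₁ = ε₀A/d = 8.85×10⁻¹² × 0.100 / 6.33×10⁻⁴ = 1.40×10⁻⁹ F.
E₁ = 3.93×10⁴ V/m.
Isolated ⇒ Q is held fixed. V₂ = Q/C₂ = V₁/6.62; E = V/d, so E₂/E₁ = (V₂/V₁)(d₁/d₂) = 0.151.
E₂ = 0.151 × 3.93×10⁴ = 5.94×10³ V/m.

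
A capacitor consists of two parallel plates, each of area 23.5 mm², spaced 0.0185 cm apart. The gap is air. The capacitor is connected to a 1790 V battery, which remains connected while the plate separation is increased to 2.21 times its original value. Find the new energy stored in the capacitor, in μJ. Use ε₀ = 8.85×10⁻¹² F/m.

A = 23.5 mm² = 2.35×10⁻⁵ m².
Initially C₁ = ε₀A/d = 8.85×10⁻¹² × 2.35×10⁻⁵ / 1.85×10⁻⁴ = 1.12×10⁻¹² F.
U₁ = 1.80×10⁻⁶ J.
Battery connected ⇒ V is held fixed. C₂ = 0.452 C₁ and U = ½CV², so U₂/U₁ = C₂/C₁ = 0.452.
U₂ = 0.452 × 1.80×10⁻⁶ = 8.15×10⁻⁷ J.

U ≈ 0.815 μJ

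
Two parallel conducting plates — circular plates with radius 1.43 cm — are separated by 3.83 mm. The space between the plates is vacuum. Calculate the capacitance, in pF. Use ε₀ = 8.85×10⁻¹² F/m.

C ≈ 1.48 pF

A = π(1.43 cm)² = 6.42×10⁻⁴ m².
C = ε₀A/d = 8.85×10⁻¹² × 6.42×10⁻⁴ / 3.83×10⁻³ = 1.48×10⁻¹² F.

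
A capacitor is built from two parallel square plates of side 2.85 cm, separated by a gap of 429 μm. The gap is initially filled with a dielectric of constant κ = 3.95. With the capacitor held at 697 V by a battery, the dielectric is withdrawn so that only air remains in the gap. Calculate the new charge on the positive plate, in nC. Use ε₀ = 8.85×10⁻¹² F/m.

A = (2.85 cm)² = 8.12×10⁻⁴ m².
Initially C₁ = κε₀A/d = 3.95 × 8.85×10⁻¹² × 8.12×10⁻⁴ / 4.29×10⁻⁴ = 6.62×10⁻¹¹ F.
Q₁ = 4.61×10⁻⁸ C.
Battery connected ⇒ V is held fixed. C₂ = 0.253 C₁ and Q = CV, so Q₂/Q₁ = C₂/C₁ = 0.253.
Q₂ = 0.253 × 4.61×10⁻⁸ = 1.17×10⁻⁸ C.

Q ≈ 11.7 nC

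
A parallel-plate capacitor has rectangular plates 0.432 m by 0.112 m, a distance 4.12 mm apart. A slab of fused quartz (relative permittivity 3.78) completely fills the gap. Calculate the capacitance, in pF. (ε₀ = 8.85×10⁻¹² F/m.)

A = 0.432 × 0.112 m² = 4.84×10⁻² m².
C = κε₀A/d = 3.78 × 8.85×10⁻¹² × 4.84×10⁻² / 4.12×10⁻³ = 3.93×10⁻¹⁰ F.

C ≈ 393 pF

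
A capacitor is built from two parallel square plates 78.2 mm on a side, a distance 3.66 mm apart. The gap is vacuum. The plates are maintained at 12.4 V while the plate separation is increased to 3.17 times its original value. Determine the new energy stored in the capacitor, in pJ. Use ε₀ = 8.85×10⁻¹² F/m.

359 pJ

A = (78.2 mm)² = 6.12×10⁻³ m².
Initially C₁ = ε₀A/d = 8.85×10⁻¹² × 6.12×10⁻³ / 3.66×10⁻³ = 1.48×10⁻¹¹ F.
U₁ = 1.14×10⁻⁹ J.
Battery connected ⇒ V is held fixed. C₂ = 0.315 C₁ and U = ½CV², so U₂/U₁ = C₂/C₁ = 0.315.
U₂ = 0.315 × 1.14×10⁻⁹ = 3.59×10⁻¹⁰ J.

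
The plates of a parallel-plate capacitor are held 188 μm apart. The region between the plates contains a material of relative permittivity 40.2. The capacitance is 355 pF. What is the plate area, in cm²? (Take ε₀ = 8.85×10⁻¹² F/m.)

A ≈ 1.88 cm²

A = Cd/(κε₀) = 3.55×10⁻¹⁰ × 1.88×10⁻⁴ / (40.2 × 8.85×10⁻¹²) = 1.88×10⁻⁴ m².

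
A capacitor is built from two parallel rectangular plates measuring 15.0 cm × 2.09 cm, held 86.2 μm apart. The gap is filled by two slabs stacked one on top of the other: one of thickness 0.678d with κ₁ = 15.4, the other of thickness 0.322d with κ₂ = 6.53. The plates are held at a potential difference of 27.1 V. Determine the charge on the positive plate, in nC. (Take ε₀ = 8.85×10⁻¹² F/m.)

Q ≈ 93.5 nC

A = 15.0 × 2.09 cm² = 3.14×10⁻³ m².
Stacked slabs ⇒ two capacitors in series, each with the full plate area.
C₁ = κ₁ε₀A/d₁ = 15.4 × 8.85×10⁻¹² × 3.14×10⁻³ / 5.84×10⁻⁵ = 7.31×10⁻⁹ F.
C₂ = κ₂ε₀A/d₂ = 6.53 × 8.85×10⁻¹² × 3.14×10⁻³ / 2.78×10⁻⁵ = 6.53×10⁻⁹ F.
C = (1/C₁ + 1/C₂)⁻¹ = 3.45×10⁻⁹ F.
Q = CV = 3.45×10⁻⁹ × 27.1 = 9.35×10⁻⁸ C.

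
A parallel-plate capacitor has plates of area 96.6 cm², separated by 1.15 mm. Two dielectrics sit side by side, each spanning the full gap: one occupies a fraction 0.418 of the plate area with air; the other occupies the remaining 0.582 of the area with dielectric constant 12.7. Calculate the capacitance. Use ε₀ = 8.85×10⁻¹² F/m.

A = 96.6 cm² = 9.66×10⁻³ m².
Side-by-side slabs ⇒ two capacitors in parallel, each spanning the full gap.
C₁ = κ₁ε₀A₁/d = 1.00 × 8.85×10⁻¹² × 4.04×10⁻³ / 1.15×10⁻³ = 3.11×10⁻¹¹ F.
C₂ = κ₂ε₀A₂/d = 12.7 × 8.85×10⁻¹² × 5.62×10⁻³ / 1.15×10⁻³ = 5.49×10⁻¹⁰ F.
C = C₁ + C₂ = 5.81×10⁻¹⁰ F.

0.581 nF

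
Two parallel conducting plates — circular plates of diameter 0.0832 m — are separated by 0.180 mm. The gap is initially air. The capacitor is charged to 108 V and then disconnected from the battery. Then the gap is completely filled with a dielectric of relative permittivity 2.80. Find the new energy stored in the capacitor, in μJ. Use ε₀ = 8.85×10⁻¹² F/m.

A = π(0.0832/2 m)² = 5.44×10⁻³ m².
Initially C₁ = ε₀A/d = 8.85×10⁻¹² × 5.44×10⁻³ / 1.80×10⁻⁴ = 2.67×10⁻¹⁰ F.
U₁ = 1.56×10⁻⁶ J.
Isolated ⇒ Q is held fixed. C₂ = 2.80 C₁ and U = Q²/(2C), so U₂/U₁ = C₁/C₂ = 0.357.
U₂ = 0.357 × 1.56×10⁻⁶ = 5.57×10⁻⁷ J.

U ≈ 0.557 μJ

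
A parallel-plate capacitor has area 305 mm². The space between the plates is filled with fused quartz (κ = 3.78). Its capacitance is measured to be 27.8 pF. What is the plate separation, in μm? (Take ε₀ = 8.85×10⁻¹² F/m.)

d ≈ 367 μm

A = 305 mm² = 3.05×10⁻⁴ m².
d = κε₀A/C = 3.78 × 8.85×10⁻¹² × 3.05×10⁻⁴ / 2.78×10⁻¹¹ = 3.67×10⁻⁴ m.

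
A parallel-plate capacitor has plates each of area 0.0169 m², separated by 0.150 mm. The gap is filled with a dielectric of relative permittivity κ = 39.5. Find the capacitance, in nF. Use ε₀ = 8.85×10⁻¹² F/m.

C = κε₀A/d = 39.5 × 8.85×10⁻¹² × 1.69×10⁻² / 1.50×10⁻⁴ = 3.94×10⁻⁸ F.

C ≈ 39.4 nF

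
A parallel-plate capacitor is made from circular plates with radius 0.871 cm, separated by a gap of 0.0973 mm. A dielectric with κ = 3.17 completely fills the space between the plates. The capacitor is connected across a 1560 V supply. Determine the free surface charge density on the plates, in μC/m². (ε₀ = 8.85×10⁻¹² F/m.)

σ ≈ 450 μC/m²

A = π(0.871 cm)² = 2.38×10⁻⁴ m².
C = κε₀A/d = 3.17 × 8.85×10⁻¹² × 2.38×10⁻⁴ / 9.73×10⁻⁵ = 6.87×10⁻¹¹ F.
σ = Q/A = CV/A = 6.87×10⁻¹¹ × 1560 / 2.38×10⁻⁴ = 4.50×10⁻⁴ C/m².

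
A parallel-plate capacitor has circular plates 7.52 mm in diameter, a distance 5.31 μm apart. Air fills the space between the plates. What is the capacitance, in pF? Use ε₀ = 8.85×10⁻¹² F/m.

C ≈ 74.0 pF

A = π(7.52/2 mm)² = 4.44×10⁻⁵ m².
C = ε₀A/d = 8.85×10⁻¹² × 4.44×10⁻⁵ / 5.31×10⁻⁶ = 7.40×10⁻¹¹ F.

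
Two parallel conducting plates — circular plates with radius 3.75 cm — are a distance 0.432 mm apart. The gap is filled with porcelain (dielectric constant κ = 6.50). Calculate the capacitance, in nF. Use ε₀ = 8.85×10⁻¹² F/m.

C ≈ 0.588 nF

A = π(3.75 cm)² = 4.42×10⁻³ m².
C = κε₀A/d = 6.50 × 8.85×10⁻¹² × 4.42×10⁻³ / 4.32×10⁻⁴ = 5.88×10⁻¹⁰ F.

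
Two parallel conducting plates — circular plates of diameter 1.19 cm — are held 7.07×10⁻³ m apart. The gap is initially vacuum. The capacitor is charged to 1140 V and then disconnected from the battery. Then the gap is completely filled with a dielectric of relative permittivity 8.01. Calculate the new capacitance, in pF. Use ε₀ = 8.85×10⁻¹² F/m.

A = π(1.19/2 cm)² = 1.11×10⁻⁴ m².
Initially C₁ = ε₀A/d = 8.85×10⁻¹² × 1.11×10⁻⁴ / 7.07×10⁻³ = 1.39×10⁻¹³ F.
C = κε₀A/d scales with κ, so C₂/C₁ = κ = 8.01.
C₂ = 8.01 × 1.39×10⁻¹³ = 1.12×10⁻¹² F.

C ≈ 1.12 pF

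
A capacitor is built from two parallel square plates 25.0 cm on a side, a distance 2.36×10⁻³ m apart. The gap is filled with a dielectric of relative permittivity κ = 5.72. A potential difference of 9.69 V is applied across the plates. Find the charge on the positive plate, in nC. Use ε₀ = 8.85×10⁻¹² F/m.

A = (25.0 cm)² = 6.25×10⁻² m².
C = κε₀A/d = 5.72 × 8.85×10⁻¹² × 6.25×10⁻² / 2.36×10⁻³ = 1.34×10⁻⁹ F.
Q = CV = 1.34×10⁻⁹ × 9.69 = 1.30×10⁻⁸ C.

13.0 nC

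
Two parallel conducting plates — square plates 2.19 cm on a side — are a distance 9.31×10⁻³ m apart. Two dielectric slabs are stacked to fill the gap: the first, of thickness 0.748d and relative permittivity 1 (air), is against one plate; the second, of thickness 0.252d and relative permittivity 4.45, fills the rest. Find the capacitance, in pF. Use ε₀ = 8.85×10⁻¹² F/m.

0.567 pF

A = (2.19 cm)² = 4.80×10⁻⁴ m².
Stacked slabs ⇒ two capacitors in series, each with the full plate area.
C₁ = κ₁ε₀A/d₁ = 1.00 × 8.85×10⁻¹² × 4.80×10⁻⁴ / 6.96×10⁻³ = 6.10×10⁻¹³ F.
C₂ = κ₂ε₀A/d₂ = 4.45 × 8.85×10⁻¹² × 4.80×10⁻⁴ / 2.35×10⁻³ = 8.05×10⁻¹² F.
C = (1/C₁ + 1/C₂)⁻¹ = 5.67×10⁻¹³ F.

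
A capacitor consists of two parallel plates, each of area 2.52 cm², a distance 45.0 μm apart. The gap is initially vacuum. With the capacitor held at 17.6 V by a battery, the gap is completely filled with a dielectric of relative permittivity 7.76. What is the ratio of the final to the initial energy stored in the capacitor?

U₂/U₁ ≈ 7.76

Battery connected ⇒ V is held fixed.
C₂ = 7.76 C₁ and U = ½CV², so U₂/U₁ = C₂/C₁ = 7.76.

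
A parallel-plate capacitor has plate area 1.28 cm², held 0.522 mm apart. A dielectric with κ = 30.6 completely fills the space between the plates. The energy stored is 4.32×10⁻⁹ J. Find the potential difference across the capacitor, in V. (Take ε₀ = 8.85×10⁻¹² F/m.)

V ≈ 11.4 V

A = 1.28 cm² = 1.28×10⁻⁴ m².
C = κε₀A/d = 30.6 × 8.85×10⁻¹² × 1.28×10⁻⁴ / 5.22×10⁻⁴ = 6.64×10⁻¹¹ F.
V = √(2U/C) = √(2 × 4.32×10⁻⁹ / 6.64×10⁻¹¹) = 11.4 V.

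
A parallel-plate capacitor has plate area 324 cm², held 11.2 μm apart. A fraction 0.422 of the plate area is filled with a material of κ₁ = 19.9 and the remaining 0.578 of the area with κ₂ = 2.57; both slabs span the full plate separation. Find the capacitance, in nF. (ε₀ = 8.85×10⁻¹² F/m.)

A = 324 cm² = 3.24×10⁻² m².
Side-by-side slabs ⇒ two capacitors in parallel, each spanning the full gap.
C₁ = κ₁ε₀A₁/d = 19.9 × 8.85×10⁻¹² × 1.37×10⁻² / 1.12×10⁻⁵ = 2.15×10⁻⁷ F.
C₂ = κ₂ε₀A₂/d = 2.57 × 8.85×10⁻¹² × 1.87×10⁻² / 1.12×10⁻⁵ = 3.80×10⁻⁸ F.
C = C₁ + C₂ = 2.53×10⁻⁷ F.

C ≈ 253 nF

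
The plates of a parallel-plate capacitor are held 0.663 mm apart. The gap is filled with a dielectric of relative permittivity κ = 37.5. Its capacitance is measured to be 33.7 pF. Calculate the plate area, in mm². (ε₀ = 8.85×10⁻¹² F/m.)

A = Cd/(κε₀) = 3.37×10⁻¹¹ × 6.63×10⁻⁴ / (37.5 × 8.85×10⁻¹²) = 6.73×10⁻⁵ m².

A ≈ 67.3 mm²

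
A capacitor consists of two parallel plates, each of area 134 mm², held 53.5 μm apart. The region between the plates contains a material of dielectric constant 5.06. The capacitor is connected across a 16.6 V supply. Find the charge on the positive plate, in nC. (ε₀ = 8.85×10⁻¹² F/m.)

A = 134 mm² = 1.34×10⁻⁴ m².
C = κε₀A/d = 5.06 × 8.85×10⁻¹² × 1.34×10⁻⁴ / 5.35×10⁻⁵ = 1.12×10⁻¹⁰ F.
Q = CV = 1.12×10⁻¹⁰ × 16.6 = 1.86×10⁻⁹ C.

1.86 nC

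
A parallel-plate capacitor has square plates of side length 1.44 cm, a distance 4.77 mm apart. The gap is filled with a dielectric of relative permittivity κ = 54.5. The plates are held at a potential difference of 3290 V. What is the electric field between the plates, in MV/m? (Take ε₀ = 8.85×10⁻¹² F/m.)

E ≈ 0.690 MV/m

E = V/d = 3290 / 4.77×10⁻³ = 6.90×10⁵ V/m.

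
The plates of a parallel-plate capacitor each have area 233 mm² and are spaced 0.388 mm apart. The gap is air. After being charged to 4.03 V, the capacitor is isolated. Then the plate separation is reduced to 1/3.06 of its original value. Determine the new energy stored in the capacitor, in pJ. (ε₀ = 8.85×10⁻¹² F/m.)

A = 233 mm² = 2.33×10⁻⁴ m².
Initially C₁ = ε₀A/d = 8.85×10⁻¹² × 2.33×10⁻⁴ / 3.88×10⁻⁴ = 5.31×10⁻¹² F.
U₁ = 4.32×10⁻¹¹ J.
Isolated ⇒ Q is held fixed. C₂ = 3.06 C₁ and U = Q²/(2C), so U₂/U₁ = C₁/C₂ = 0.327.
U₂ = 0.327 × 4.32×10⁻¹¹ = 1.41×10⁻¹¹ J.

14.1 pJ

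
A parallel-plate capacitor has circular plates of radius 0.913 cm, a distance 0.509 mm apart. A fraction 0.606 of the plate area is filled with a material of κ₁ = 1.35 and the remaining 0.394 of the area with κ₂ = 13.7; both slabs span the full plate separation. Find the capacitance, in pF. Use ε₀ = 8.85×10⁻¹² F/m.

28.3 pF

A = π(0.913 cm)² = 2.62×10⁻⁴ m².
Side-by-side slabs ⇒ two capacitors in parallel, each spanning the full gap.
C₁ = κ₁ε₀A₁/d = 1.35 × 8.85×10⁻¹² × 1.59×10⁻⁴ / 5.09×10⁻⁴ = 3.72×10⁻¹² F.
C₂ = κ₂ε₀A₂/d = 13.7 × 8.85×10⁻¹² × 1.03×10⁻⁴ / 5.09×10⁻⁴ = 2.46×10⁻¹¹ F.
C = C₁ + C₂ = 2.83×10⁻¹¹ F.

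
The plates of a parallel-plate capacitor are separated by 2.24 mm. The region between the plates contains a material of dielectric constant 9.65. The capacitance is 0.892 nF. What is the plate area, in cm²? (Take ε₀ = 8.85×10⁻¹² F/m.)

A = Cd/(κε₀) = 8.92×10⁻¹⁰ × 2.24×10⁻³ / (9.65 × 8.85×10⁻¹²) = 2.34×10⁻² m².

A ≈ 234 cm²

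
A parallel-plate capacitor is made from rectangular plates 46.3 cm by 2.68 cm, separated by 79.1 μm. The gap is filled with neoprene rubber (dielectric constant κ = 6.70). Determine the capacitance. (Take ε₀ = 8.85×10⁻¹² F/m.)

A = 46.3 × 2.68 cm² = 1.24×10⁻² m².
C = κε₀A/d = 6.70 × 8.85×10⁻¹² × 1.24×10⁻² / 7.91×10⁻⁵ = 9.30×10⁻⁹ F.

C ≈ 9.30 nF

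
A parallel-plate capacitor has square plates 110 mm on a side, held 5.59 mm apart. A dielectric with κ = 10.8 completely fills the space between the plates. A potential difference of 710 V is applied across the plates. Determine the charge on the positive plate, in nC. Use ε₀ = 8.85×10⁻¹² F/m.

Q ≈ 147 nC

A = (110 mm)² = 1.21×10⁻² m².
C = κε₀A/d = 10.8 × 8.85×10⁻¹² × 1.21×10⁻² / 5.59×10⁻³ = 2.07×10⁻¹⁰ F.
Q = CV = 2.07×10⁻¹⁰ × 710 = 1.47×10⁻⁷ C.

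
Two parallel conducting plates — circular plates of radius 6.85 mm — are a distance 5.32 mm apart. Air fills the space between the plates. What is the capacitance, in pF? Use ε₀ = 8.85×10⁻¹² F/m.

A = π(6.85 mm)² = 1.47×10⁻⁴ m².
C = ε₀A/d = 8.85×10⁻¹² × 1.47×10⁻⁴ / 5.32×10⁻³ = 2.45×10⁻¹³ F.

0.245 pF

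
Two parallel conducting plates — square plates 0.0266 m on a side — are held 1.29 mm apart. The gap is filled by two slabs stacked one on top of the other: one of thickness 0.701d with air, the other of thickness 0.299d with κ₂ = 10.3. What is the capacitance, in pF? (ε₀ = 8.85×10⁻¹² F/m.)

C ≈ 6.65 pF

A = (0.0266 m)² = 7.08×10⁻⁴ m².
Stacked slabs ⇒ two capacitors in series, each with the full plate area.
C₁ = κ₁ε₀A/d₁ = 1.00 × 8.85×10⁻¹² × 7.08×10⁻⁴ / 9.04×10⁻⁴ = 6.92×10⁻¹² F.
C₂ = κ₂ε₀A/d₂ = 10.3 × 8.85×10⁻¹² × 7.08×10⁻⁴ / 3.86×10⁻⁴ = 1.67×10⁻¹⁰ F.
C = (1/C₁ + 1/C₂)⁻¹ = 6.65×10⁻¹² F.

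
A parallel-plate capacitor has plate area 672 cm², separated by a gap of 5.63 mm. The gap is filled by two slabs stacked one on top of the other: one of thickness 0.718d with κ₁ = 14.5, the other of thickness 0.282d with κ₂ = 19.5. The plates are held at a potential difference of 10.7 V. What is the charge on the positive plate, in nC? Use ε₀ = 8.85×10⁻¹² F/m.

A = 672 cm² = 6.72×10⁻² m².
Stacked slabs ⇒ two capacitors in series, each with the full plate area.
C₁ = κ₁ε₀A/d₁ = 14.5 × 8.85×10⁻¹² × 6.72×10⁻² / 4.04×10⁻³ = 2.13×10⁻⁹ F.
C₂ = κ₂ε₀A/d₂ = 19.5 × 8.85×10⁻¹² × 6.72×10⁻² / 1.59×10⁻³ = 7.30×10⁻⁹ F.
C = (1/C₁ + 1/C₂)⁻¹ = 1.65×10⁻⁹ F.
Q = CV = 1.65×10⁻⁹ × 10.7 = 1.77×10⁻⁸ C.

Q ≈ 17.7 nC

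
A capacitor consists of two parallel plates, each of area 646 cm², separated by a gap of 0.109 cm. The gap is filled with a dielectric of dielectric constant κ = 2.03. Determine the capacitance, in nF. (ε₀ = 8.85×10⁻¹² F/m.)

C ≈ 1.06 nF

A = 646 cm² = 6.46×10⁻² m².
C = κε₀A/d = 2.03 × 8.85×10⁻¹² × 6.46×10⁻² / 1.09×10⁻³ = 1.06×10⁻⁹ F.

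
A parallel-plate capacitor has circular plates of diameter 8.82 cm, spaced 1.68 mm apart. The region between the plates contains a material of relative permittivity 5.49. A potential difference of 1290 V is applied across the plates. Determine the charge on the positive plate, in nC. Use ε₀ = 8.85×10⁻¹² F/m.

Q ≈ 228 nC

A = π(8.82/2 cm)² = 6.11×10⁻³ m².
C = κε₀A/d = 5.49 × 8.85×10⁻¹² × 6.11×10⁻³ / 1.68×10⁻³ = 1.77×10⁻¹⁰ F.
Q = CV = 1.77×10⁻¹⁰ × 1290 = 2.28×10⁻⁷ C.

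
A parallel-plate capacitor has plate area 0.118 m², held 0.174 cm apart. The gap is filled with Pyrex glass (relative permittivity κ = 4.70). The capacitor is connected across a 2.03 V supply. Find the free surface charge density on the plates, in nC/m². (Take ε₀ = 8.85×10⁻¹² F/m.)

48.5 nC/m²

C = κε₀A/d = 4.70 × 8.85×10⁻¹² × 0.118 / 1.74×10⁻³ = 2.82×10⁻⁹ F.
σ = Q/A = CV/A = 2.82×10⁻⁹ × 2.03 / 0.118 = 4.85×10⁻⁸ C/m².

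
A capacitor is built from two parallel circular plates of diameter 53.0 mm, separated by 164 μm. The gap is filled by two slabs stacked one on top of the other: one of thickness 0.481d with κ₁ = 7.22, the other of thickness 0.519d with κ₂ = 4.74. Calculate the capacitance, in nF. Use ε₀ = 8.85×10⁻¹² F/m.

C ≈ 0.676 nF

A = π(53.0/2 mm)² = 2.21×10⁻³ m².
Stacked slabs ⇒ two capacitors in series, each with the full plate area.
C₁ = κ₁ε₀A/d₁ = 7.22 × 8.85×10⁻¹² × 2.21×10⁻³ / 7.89×10⁻⁵ = 1.79×10⁻⁹ F.
C₂ = κ₂ε₀A/d₂ = 4.74 × 8.85×10⁻¹² × 2.21×10⁻³ / 8.51×10⁻⁵ = 1.09×10⁻⁹ F.
C = (1/C₁ + 1/C₂)⁻¹ = 6.76×10⁻¹⁰ F.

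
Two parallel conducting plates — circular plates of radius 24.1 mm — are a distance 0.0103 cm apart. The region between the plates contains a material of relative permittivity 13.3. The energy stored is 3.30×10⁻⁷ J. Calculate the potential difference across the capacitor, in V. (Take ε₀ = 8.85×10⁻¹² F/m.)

A = π(24.1 mm)² = 1.82×10⁻³ m².
C = κε₀A/d = 13.3 × 8.85×10⁻¹² × 1.82×10⁻³ / 1.03×10⁻⁴ = 2.09×10⁻⁹ F.
V = √(2U/C) = √(2 × 3.30×10⁻⁷ / 2.09×10⁻⁹) = 17.8 V.

V ≈ 17.8 V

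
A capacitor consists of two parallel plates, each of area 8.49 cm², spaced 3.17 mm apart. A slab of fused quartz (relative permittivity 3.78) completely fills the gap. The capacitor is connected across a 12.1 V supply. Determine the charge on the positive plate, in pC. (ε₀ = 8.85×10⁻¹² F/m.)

108 pC

A = 8.49 cm² = 8.49×10⁻⁴ m².
C = κε₀A/d = 3.78 × 8.85×10⁻¹² × 8.49×10⁻⁴ / 3.17×10⁻³ = 8.96×10⁻¹² F.
Q = CV = 8.96×10⁻¹² × 12.1 = 1.08×10⁻¹⁰ C.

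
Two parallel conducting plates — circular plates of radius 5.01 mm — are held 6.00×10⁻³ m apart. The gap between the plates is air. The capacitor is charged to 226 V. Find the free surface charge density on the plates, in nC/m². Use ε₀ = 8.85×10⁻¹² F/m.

A = π(5.01 mm)² = 7.89×10⁻⁵ m².
C = ε₀A/d = 8.85×10⁻¹² × 7.89×10⁻⁵ / 6.00×10⁻³ = 1.16×10⁻¹³ F.
σ = Q/A = CV/A = 1.16×10⁻¹³ × 226 / 7.89×10⁻⁵ = 3.33×10⁻⁷ C/m².

333 nC/m²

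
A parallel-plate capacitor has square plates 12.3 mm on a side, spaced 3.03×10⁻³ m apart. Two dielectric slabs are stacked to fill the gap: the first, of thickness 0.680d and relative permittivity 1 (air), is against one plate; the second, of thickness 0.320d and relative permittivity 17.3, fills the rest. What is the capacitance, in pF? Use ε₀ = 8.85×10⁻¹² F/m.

A = (12.3 mm)² = 1.51×10⁻⁴ m².
Stacked slabs ⇒ two capacitors in series, each with the full plate area.
C₁ = κ₁ε₀A/d₁ = 1.00 × 8.85×10⁻¹² × 1.51×10⁻⁴ / 2.06×10⁻³ = 6.50×10⁻¹³ F.
C₂ = κ₂ε₀A/d₂ = 17.3 × 8.85×10⁻¹² × 1.51×10⁻⁴ / 9.70×10⁻⁴ = 2.39×10⁻¹¹ F.
C = (1/C₁ + 1/C₂)⁻¹ = 6.33×10⁻¹³ F.

C ≈ 0.633 pF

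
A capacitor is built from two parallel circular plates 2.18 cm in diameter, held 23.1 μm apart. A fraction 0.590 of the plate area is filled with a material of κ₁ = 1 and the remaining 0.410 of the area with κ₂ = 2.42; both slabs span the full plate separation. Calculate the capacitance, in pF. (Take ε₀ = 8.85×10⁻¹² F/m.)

A = π(2.18/2 cm)² = 3.73×10⁻⁴ m².
Side-by-side slabs ⇒ two capacitors in parallel, each spanning the full gap.
C₁ = κ₁ε₀A₁/d = 1.00 × 8.85×10⁻¹² × 2.20×10⁻⁴ / 2.31×10⁻⁵ = 8.44×10⁻¹¹ F.
C₂ = κ₂ε₀A₂/d = 2.42 × 8.85×10⁻¹² × 1.53×10⁻⁴ / 2.31×10⁻⁵ = 1.42×10⁻¹⁰ F.
C = C₁ + C₂ = 2.26×10⁻¹⁰ F.

226 pF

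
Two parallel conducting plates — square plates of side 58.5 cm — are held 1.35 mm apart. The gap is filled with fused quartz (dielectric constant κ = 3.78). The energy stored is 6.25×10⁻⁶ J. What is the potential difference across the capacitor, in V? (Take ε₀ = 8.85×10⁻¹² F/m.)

38.4 V

A = (58.5 cm)² = 0.342 m².
C = κε₀A/d = 3.78 × 8.85×10⁻¹² × 0.342 / 1.35×10⁻³ = 8.48×10⁻⁹ F.
V = √(2U/C) = √(2 × 6.25×10⁻⁶ / 8.48×10⁻⁹) = 38.4 V.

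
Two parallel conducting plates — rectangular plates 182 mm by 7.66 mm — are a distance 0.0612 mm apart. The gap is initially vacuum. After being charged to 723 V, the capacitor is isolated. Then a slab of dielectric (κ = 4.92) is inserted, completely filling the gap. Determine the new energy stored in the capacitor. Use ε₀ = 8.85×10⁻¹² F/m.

A = 182 × 7.66 mm² = 1.39×10⁻³ m².
Initially C₁ = ε₀A/d = 8.85×10⁻¹² × 1.39×10⁻³ / 6.12×10⁻⁵ = 2.02×10⁻¹⁰ F.
U₁ = 5.27×10⁻⁵ J.
Isolated ⇒ Q is held fixed. C₂ = 4.92 C₁ and U = Q²/(2C), so U₂/U₁ = C₁/C₂ = 0.203.
U₂ = 0.203 × 5.27×10⁻⁵ = 1.07×10⁻⁵ J.

U ≈ 10.7 μJ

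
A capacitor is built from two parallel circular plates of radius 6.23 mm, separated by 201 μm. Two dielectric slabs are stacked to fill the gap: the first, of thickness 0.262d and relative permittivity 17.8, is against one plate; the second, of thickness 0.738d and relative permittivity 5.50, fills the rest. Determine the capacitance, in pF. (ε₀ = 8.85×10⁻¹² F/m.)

A = π(6.23 mm)² = 1.22×10⁻⁴ m².
Stacked slabs ⇒ two capacitors in series, each with the full plate area.
C₁ = κ₁ε₀A/d₁ = 17.8 × 8.85×10⁻¹² × 1.22×10⁻⁴ / 5.27×10⁻⁵ = 3.65×10⁻¹⁰ F.
C₂ = κ₂ε₀A/d₂ = 5.50 × 8.85×10⁻¹² × 1.22×10⁻⁴ / 1.48×10⁻⁴ = 4.00×10⁻¹¹ F.
C = (1/C₁ + 1/C₂)⁻¹ = 3.61×10⁻¹¹ F.

C ≈ 36.1 pF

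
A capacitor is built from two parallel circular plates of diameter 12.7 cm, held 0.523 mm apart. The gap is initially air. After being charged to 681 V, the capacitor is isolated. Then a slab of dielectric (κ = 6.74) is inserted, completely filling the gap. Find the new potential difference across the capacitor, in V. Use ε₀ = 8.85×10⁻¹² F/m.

A = π(12.7/2 cm)² = 1.27×10⁻² m².
Initially C₁ = ε₀A/d = 8.85×10⁻¹² × 1.27×10⁻² / 5.23×10⁻⁴ = 2.14×10⁻¹⁰ F.
V₁ = 6.81×10² V.
Isolated ⇒ Q is held fixed. C₂ = 6.74 C₁ and V = Q/C, so V₂/V₁ = C₁/C₂ = 0.148.
V₂ = 0.148 × 6.81×10² = 1.01×10² V.

101 V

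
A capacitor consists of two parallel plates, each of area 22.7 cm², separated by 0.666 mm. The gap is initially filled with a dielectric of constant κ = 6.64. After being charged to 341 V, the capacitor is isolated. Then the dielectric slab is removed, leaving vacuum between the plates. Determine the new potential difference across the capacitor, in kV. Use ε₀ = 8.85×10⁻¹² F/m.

A = 22.7 cm² = 2.27×10⁻³ m².
Initially C₁ = κε₀A/d = 6.64 × 8.85×10⁻¹² × 2.27×10⁻³ / 6.66×10⁻⁴ = 2.00×10⁻¹⁰ F.
V₁ = 3.41×10² V.
Isolated ⇒ Q is held fixed. C₂ = 0.151 C₁ and V = Q/C, so V₂/V₁ = C₁/C₂ = 6.64.
V₂ = 6.64 × 3.41×10² = 2.26×10³ V.

2.26 kV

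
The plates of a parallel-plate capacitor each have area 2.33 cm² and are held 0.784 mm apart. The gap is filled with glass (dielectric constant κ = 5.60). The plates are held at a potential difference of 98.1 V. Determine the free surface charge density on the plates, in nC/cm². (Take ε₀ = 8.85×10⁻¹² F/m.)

A = 2.33 cm² = 2.33×10⁻⁴ m².
C = κε₀A/d = 5.60 × 8.85×10⁻¹² × 2.33×10⁻⁴ / 7.84×10⁻⁴ = 1.47×10⁻¹¹ F.
σ = Q/A = CV/A = 1.47×10⁻¹¹ × 98.1 / 2.33×10⁻⁴ = 6.20×10⁻⁶ C/m².

0.620 nC/cm²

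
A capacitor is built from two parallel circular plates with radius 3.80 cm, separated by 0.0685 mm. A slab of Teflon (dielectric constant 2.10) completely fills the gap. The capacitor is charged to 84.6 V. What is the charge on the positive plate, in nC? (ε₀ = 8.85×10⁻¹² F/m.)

Q ≈ 104 nC

A = π(3.80 cm)² = 4.54×10⁻³ m².
C = κε₀A/d = 2.10 × 8.85×10⁻¹² × 4.54×10⁻³ / 6.85×10⁻⁵ = 1.23×10⁻⁹ F.
Q = CV = 1.23×10⁻⁹ × 84.6 = 1.04×10⁻⁷ C.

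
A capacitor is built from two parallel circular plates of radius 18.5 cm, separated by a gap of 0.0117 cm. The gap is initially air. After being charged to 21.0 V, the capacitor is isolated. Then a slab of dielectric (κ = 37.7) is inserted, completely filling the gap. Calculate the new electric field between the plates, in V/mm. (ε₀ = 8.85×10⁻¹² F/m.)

A = π(18.5 cm)² = 0.108 m².
Initially C₁ = ε₀A/d = 8.85×10⁻¹² × 0.108 / 1.17×10⁻⁴ = 8.13×10⁻⁹ F.
E₁ = 1.79×10⁵ V/m.
Isolated ⇒ Q is held fixed. V₂ = Q/C₂ = V₁/37.7; E = V/d, so E₂/E₁ = (V₂/V₁)(d₁/d₂) = 0.0265.
E₂ = 0.0265 × 1.79×10⁵ = 4.76×10³ V/m.

4.76 V/mm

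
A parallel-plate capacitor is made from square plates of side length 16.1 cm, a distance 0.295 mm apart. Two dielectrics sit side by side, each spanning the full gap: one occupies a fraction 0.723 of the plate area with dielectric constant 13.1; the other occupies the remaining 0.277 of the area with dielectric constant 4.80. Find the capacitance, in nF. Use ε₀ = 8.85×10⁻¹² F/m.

8.40 nF

A = (16.1 cm)² = 2.59×10⁻² m².
Side-by-side slabs ⇒ two capacitors in parallel, each spanning the full gap.
C₁ = κ₁ε₀A₁/d = 13.1 × 8.85×10⁻¹² × 1.87×10⁻² / 2.95×10⁻⁴ = 7.37×10⁻⁹ F.
C₂ = κ₂ε₀A₂/d = 4.80 × 8.85×10⁻¹² × 7.18×10⁻³ / 2.95×10⁻⁴ = 1.03×10⁻⁹ F.
C = C₁ + C₂ = 8.40×10⁻⁹ F.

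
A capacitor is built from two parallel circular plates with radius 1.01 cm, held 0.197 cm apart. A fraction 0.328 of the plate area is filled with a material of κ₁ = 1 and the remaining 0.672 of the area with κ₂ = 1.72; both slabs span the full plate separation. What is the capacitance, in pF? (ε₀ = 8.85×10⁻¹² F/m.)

A = π(1.01 cm)² = 3.20×10⁻⁴ m².
Side-by-side slabs ⇒ two capacitors in parallel, each spanning the full gap.
C₁ = κ₁ε₀A₁/d = 1.00 × 8.85×10⁻¹² × 1.05×10⁻⁴ / 1.97×10⁻³ = 4.72×10⁻¹³ F.
C₂ = κ₂ε₀A₂/d = 1.72 × 8.85×10⁻¹² × 2.15×10⁻⁴ / 1.97×10⁻³ = 1.66×10⁻¹² F.
C = C₁ + C₂ = 2.14×10⁻¹² F.

2.14 pF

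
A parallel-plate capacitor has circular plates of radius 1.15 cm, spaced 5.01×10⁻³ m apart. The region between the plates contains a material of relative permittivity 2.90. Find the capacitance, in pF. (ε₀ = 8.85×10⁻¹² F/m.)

2.13 pF

A = π(1.15 cm)² = 4.15×10⁻⁴ m².
C = κε₀A/d = 2.90 × 8.85×10⁻¹² × 4.15×10⁻⁴ / 5.01×10⁻³ = 2.13×10⁻¹² F.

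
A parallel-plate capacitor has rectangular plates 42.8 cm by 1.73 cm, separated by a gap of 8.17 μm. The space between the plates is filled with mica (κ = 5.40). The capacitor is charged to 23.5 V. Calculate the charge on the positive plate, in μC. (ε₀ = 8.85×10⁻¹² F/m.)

A = 42.8 × 1.73 cm² = 7.40×10⁻³ m².
C = κε₀A/d = 5.40 × 8.85×10⁻¹² × 7.40×10⁻³ / 8.17×10⁻⁶ = 4.33×10⁻⁸ F.
Q = CV = 4.33×10⁻⁸ × 23.5 = 1.02×10⁻⁶ C.

Q ≈ 1.02 μC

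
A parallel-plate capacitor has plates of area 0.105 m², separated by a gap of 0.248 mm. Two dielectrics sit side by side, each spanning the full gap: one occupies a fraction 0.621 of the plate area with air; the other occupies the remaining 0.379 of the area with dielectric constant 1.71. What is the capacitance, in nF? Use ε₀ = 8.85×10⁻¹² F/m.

Side-by-side slabs ⇒ two capacitors in parallel, each spanning the full gap.
C₁ = κ₁ε₀A₁/d = 1.00 × 8.85×10⁻¹² × 6.52×10⁻² / 2.48×10⁻⁴ = 2.33×10⁻⁹ F.
C₂ = κ₂ε₀A₂/d = 1.71 × 8.85×10⁻¹² × 3.98×10⁻² / 2.48×10⁻⁴ = 2.43×10⁻⁹ F.
C = C₁ + C₂ = 4.76×10⁻⁹ F.

C ≈ 4.76 nF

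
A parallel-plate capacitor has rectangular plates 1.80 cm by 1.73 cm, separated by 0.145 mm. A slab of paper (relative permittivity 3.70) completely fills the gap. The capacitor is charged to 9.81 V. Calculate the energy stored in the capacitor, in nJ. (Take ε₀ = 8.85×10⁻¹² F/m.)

A = 1.80 × 1.73 cm² = 3.11×10⁻⁴ m².
C = κε₀A/d = 3.70 × 8.85×10⁻¹² × 3.11×10⁻⁴ / 1.45×10⁻⁴ = 7.03×10⁻¹¹ F.
U = ½CV² = ½ × 7.03×10⁻¹¹ × (9.81)² = 3.38×10⁻⁹ J.

3.38 nJ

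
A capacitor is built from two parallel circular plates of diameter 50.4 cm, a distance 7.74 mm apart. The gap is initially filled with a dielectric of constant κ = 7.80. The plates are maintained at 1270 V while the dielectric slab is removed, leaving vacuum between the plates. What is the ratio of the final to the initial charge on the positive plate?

Battery connected ⇒ V is held fixed.
C₂ = 0.128 C₁ and Q = CV, so Q₂/Q₁ = C₂/C₁ = 0.128.

Q₂/Q₁ ≈ 0.128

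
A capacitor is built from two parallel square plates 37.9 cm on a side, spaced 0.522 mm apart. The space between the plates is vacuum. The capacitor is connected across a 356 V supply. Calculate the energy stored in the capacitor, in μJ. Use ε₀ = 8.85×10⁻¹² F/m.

A = (37.9 cm)² = 0.144 m².
C = ε₀A/d = 8.85×10⁻¹² × 0.144 / 5.22×10⁻⁴ = 2.44×10⁻⁹ F.
U = ½CV² = ½ × 2.44×10⁻⁹ × (356)² = 1.54×10⁻⁴ J.

U ≈ 154 μJ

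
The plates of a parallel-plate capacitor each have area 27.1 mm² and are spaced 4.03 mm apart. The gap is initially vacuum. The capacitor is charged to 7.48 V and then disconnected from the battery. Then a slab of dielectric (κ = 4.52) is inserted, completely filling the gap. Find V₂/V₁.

Isolated ⇒ Q is held fixed.
C₂ = 4.52 C₁ and V = Q/C, so V₂/V₁ = C₁/C₂ = 0.221.

V₂/V₁ ≈ 0.221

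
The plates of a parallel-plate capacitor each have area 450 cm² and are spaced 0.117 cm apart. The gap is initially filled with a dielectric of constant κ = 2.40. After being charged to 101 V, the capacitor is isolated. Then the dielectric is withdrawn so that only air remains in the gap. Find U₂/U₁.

U₂/U₁ ≈ 2.40

Isolated ⇒ Q is held fixed.
C₂ = 0.417 C₁ and U = Q²/(2C), so U₂/U₁ = C₁/C₂ = 2.40.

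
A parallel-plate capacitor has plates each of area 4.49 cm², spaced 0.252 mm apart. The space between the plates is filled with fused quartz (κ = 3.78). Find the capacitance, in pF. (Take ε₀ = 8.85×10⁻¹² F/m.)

A = 4.49 cm² = 4.49×10⁻⁴ m².
C = κε₀A/d = 3.78 × 8.85×10⁻¹² × 4.49×10⁻⁴ / 2.52×10⁻⁴ = 5.96×10⁻¹¹ F.

59.6 pF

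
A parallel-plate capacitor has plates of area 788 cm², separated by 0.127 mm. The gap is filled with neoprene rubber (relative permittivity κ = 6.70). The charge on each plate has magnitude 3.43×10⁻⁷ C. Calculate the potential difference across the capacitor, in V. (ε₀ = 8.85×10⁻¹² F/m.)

A = 788 cm² = 7.88×10⁻² m².
C = κε₀A/d = 6.70 × 8.85×10⁻¹² × 7.88×10⁻² / 1.27×10⁻⁴ = 3.68×10⁻⁸ F.
V = Q/C = 3.43×10⁻⁷ / 3.68×10⁻⁸ = 9.32 V.

V ≈ 9.32 V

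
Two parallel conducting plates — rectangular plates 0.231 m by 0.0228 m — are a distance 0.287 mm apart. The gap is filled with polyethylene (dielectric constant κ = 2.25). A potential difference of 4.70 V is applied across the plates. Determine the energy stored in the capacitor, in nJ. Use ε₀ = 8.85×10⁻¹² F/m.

A = 0.231 × 0.0228 m² = 5.27×10⁻³ m².
C = κε₀A/d = 2.25 × 8.85×10⁻¹² × 5.27×10⁻³ / 2.87×10⁻⁴ = 3.65×10⁻¹⁰ F.
U = ½CV² = ½ × 3.65×10⁻¹⁰ × (4.70)² = 4.04×10⁻⁹ J.

4.04 nJ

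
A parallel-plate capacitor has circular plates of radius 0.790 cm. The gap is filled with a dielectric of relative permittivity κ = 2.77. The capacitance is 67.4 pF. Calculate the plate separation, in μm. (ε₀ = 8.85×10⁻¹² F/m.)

d ≈ 71.3 μm

A = π(0.790 cm)² = 1.96×10⁻⁴ m².
d = κε₀A/C = 2.77 × 8.85×10⁻¹² × 1.96×10⁻⁴ / 6.74×10⁻¹¹ = 7.13×10⁻⁵ m.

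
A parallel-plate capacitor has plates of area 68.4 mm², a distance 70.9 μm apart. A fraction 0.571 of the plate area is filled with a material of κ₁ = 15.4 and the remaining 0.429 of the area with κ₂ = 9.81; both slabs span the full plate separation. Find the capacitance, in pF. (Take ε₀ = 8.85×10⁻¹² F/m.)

111 pF

A = 68.4 mm² = 6.84×10⁻⁵ m².
Side-by-side slabs ⇒ two capacitors in parallel, each spanning the full gap.
C₁ = κ₁ε₀A₁/d = 15.4 × 8.85×10⁻¹² × 3.91×10⁻⁵ / 7.09×10⁻⁵ = 7.51×10⁻¹¹ F.
C₂ = κ₂ε₀A₂/d = 9.81 × 8.85×10⁻¹² × 2.93×10⁻⁵ / 7.09×10⁻⁵ = 3.59×10⁻¹¹ F.
C = C₁ + C₂ = 1.11×10⁻¹⁰ F.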